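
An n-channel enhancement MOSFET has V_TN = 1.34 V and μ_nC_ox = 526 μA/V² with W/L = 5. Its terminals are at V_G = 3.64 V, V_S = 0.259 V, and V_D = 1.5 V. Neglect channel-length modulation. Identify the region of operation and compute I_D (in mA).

V_GS = V_G − V_S = 3.64 − 0.259 = 3.38 V; V_DS = V_D − V_S = 1.5 − 0.259 = 1.24 V.
k_n = μ_nC_ox · (W/L) = 2.63 mA/V².
V_ov = V_GS − V_TN = 3.38 − 1.34 = 2.04 V.
Since V_DS = 1.24 V < V_ov = 2.04 V, the device is in the triode region.
I_D = k_n [V_ov · V_DS − ½ V_DS²] = 2.63 × [2.04 × 1.24 − 0.5 × 1.24²] = 4.64 mA.

Triode; I_D = 4.64 mA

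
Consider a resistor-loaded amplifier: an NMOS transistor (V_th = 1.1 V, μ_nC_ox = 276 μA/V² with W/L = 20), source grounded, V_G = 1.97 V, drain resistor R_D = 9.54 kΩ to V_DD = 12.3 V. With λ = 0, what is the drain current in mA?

V_GS = V_G = 1.97 V, so V_ov = 1.97 − 1.1 = 0.87 V.
k_n = μ_nC_ox · (W/L) = 5.52 mA/V².
Assume saturation: I_D = ½ k_n V_ov² = 0.5 × 5.52 × 0.87² = 2.09 mA, giving V_DS = V_DD − I_D R_D = 12.3 − 2.09 × 9.54 = -7.63 V.
But -7.63 V < V_ov = 0.87 V, so the device is actually in triode.
In triode I_D = k_n[V_ov V_DS − ½ V_DS²] and I_D = (V_DD − V_DS)/R_D. Equating: 26.3 V_DS² − 46.81 V_DS + 12.3 = 0, giving V_DS = 0.321 V (the root below V_ov).
I_D = (12.3 − 0.321) / 9.54 = 1.26 mA.

I_D = 1.26 mA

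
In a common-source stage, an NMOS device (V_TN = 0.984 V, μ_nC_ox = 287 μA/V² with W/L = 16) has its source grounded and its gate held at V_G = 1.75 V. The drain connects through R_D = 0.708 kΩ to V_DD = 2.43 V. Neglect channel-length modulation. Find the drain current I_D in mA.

I_D = 1.35 mA

V_GS = V_G = 1.75 V, so V_ov = 1.75 − 0.984 = 0.766 V.
k_n = μ_nC_ox · (W/L) = 4.592 mA/V².
Assume saturation: I_D = ½ k_n V_ov² = 0.5 × 4.592 × 0.766² = 1.35 mA, giving V_DS = V_DD − I_D R_D = 2.43 − 1.35 × 0.708 = 1.48 V.
V_DS = 1.48 V ≥ V_ov = 0.766 V, confirming saturation.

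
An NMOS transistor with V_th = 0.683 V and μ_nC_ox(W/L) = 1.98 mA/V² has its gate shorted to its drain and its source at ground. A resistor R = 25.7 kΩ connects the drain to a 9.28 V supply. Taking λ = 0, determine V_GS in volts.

With gate tied to drain, V_GS = V_DS ≥ V_GS − V_th, so the device is in saturation.
KCL at the drain: ½ k_n (V_GS − V_th)² = (V_DD − V_GS)/R.
Let x = V_GS − 0.683. Then 25.4 x² + x − 8.597 = 0, giving x = 0.562 V (positive root), so V_GS = 1.24 V.
I_D = (V_DD − V_GS)/R = (9.28 − 1.24) / 25.7 = 0.313 mA.

V_GS = 1.24 V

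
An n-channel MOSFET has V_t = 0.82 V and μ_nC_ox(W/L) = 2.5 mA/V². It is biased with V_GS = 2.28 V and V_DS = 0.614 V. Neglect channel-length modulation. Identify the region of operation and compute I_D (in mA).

V_ov = V_GS − V_t = 2.28 − 0.82 = 1.46 V.
Since V_DS = 0.614 V < V_ov = 1.46 V, the device is in the triode region.
I_D = k_n [V_ov · V_DS − ½ V_DS²] = 2.5 × [1.46 × 0.614 − 0.5 × 0.614²] = 1.77 mA.

Triode; I_D = 1.77 mA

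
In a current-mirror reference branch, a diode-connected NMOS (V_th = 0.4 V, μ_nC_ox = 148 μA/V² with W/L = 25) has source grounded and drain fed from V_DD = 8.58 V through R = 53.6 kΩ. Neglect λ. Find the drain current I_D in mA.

With gate tied to drain, V_GS = V_DS ≥ V_GS − V_th, so the device is in saturation.
k_n = μ_nC_ox · (W/L) = 3.7 mA/V².
KCL at the drain: ½ k_n (V_GS − V_th)² = (V_DD − V_GS)/R.
Let x = V_GS − 0.4. Then 99.2 x² + x − 8.18 = 0, giving x = 0.282 V (positive root), so V_GS = 0.682 V.
I_D = (V_DD − V_GS)/R = (8.58 − 0.682) / 53.6 = 0.147 mA.

I_D = 0.147 mA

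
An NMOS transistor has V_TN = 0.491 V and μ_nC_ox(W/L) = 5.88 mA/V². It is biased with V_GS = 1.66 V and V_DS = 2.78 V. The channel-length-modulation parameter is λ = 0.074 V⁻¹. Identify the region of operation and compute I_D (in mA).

Saturation; I_D = 4.84 mA

V_ov = V_GS − V_TN = 1.66 − 0.491 = 1.17 V.
Since V_DS = 2.78 V ≥ V_ov = 1.17 V, the device is in saturation.
I_D = ½ k_n V_ov² (1 + λ V_DS) = 0.5 × 5.88 × 1.17² × (1 + 0.074 × 2.78) = 4.84 mA.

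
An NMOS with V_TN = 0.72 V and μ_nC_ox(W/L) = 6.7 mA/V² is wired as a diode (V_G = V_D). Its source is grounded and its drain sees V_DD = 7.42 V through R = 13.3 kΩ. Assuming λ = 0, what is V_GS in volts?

With gate tied to drain, V_GS = V_DS ≥ V_GS − V_TN, so the device is in saturation.
KCL at the drain: ½ k_n (V_GS − V_TN)² = (V_DD − V_GS)/R.
Let x = V_GS − 0.72. Then 44.6 x² + x − 6.7 = 0, giving x = 0.377 V (positive root), so V_GS = 1.1 V.
I_D = (V_DD − V_GS)/R = (7.42 − 1.1) / 13.3 = 0.475 mA.

V_GS = 1.10 V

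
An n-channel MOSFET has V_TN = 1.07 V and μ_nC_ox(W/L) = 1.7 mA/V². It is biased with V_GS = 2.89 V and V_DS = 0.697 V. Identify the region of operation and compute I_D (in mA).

V_ov = V_GS − V_TN = 2.89 − 1.07 = 1.82 V.
Since V_DS = 0.697 V < V_ov = 1.82 V, the device is in the triode region.
I_D = k_n [V_ov · V_DS − ½ V_DS²] = 1.7 × [1.82 × 0.697 − 0.5 × 0.697²] = 1.74 mA.

Triode; I_D = 1.74 mA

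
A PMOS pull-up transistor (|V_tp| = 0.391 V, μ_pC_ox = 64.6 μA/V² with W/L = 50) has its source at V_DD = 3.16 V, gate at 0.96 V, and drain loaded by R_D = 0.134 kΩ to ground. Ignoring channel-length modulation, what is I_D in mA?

I_D = 5.29 mA

V_SG = V_DD − V_G = 3.16 − 0.96 = 2.2 V, so V_ov = 2.2 − 0.391 = 1.81 V.
k_p = μ_pC_ox · (W/L) = 3.23 mA/V².
Assume saturation: I_D = ½ k_p V_ov² = 0.5 × 3.23 × 1.81² = 5.29 mA, giving V_SD = V_DD − I_D R_D = 3.16 − 5.29 × 0.134 = 2.45 V.
V_SD = 2.45 V ≥ V_ov = 1.81 V, confirming saturation.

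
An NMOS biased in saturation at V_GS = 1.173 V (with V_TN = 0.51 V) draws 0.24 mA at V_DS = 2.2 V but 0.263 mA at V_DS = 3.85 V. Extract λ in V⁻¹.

λ = 0.0666 V⁻¹

With V_GS fixed, I_D ∝ (1 + λ V_DS) in saturation, so I_D2/I_D1 = (1 + λ V_DS2)/(1 + λ V_DS1).
0.263/0.24 = 1.096 = (1 + 3.85 λ)/(1 + 2.2 λ).
Solving: λ (I_D1 V_DS2 − I_D2 V_DS1) = I_D2 − I_D1, so λ = (0.263 − 0.24) / (0.24 × 3.85 − 0.263 × 2.2) = 0.023 / 0.345 = 0.0666 V⁻¹.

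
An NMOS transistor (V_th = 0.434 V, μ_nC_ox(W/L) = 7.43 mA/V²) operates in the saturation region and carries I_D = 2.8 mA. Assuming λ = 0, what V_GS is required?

In saturation I_D = ½ k_n (V_GS − V_th)², so V_GS − V_th = √(2 I_D / k_n) = √(2 × 2.8 / 7.43) = 0.868 V.
V_GS = 0.434 + 0.868 = 1.3 V.

V_GS = 1.30 V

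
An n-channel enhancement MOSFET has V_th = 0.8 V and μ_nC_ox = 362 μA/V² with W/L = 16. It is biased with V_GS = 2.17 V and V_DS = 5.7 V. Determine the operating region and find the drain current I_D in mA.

k_n = μ_nC_ox · (W/L) = 5.792 mA/V².
V_ov = V_GS − V_th = 2.17 − 0.8 = 1.37 V.
Since V_DS = 5.7 V ≥ V_ov = 1.37 V, the device is in saturation.
I_D = ½ k_n V_ov² = 0.5 × 5.792 × 1.37² = 5.44 mA.

Saturation; I_D = 5.44 mA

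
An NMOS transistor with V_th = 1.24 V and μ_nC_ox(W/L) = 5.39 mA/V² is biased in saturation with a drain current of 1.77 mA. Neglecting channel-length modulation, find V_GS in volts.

V_GS = 2.05 V

In saturation I_D = ½ k_n (V_GS − V_th)², so V_GS − V_th = √(2 I_D / k_n) = √(2 × 1.77 / 5.39) = 0.81 V.
V_GS = 1.24 + 0.81 = 2.05 V.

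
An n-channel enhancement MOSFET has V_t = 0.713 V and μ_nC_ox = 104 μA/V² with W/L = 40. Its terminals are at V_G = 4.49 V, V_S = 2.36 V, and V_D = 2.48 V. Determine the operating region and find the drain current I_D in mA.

V_GS = V_G − V_S = 4.49 − 2.36 = 2.13 V; V_DS = V_D − V_S = 2.48 − 2.36 = 0.12 V.
k_n = μ_nC_ox · (W/L) = 4.16 mA/V².
V_ov = V_GS − V_t = 2.13 − 0.713 = 1.42 V.
Since V_DS = 0.12 V < V_ov = 1.42 V, the device is in the triode region.
I_D = k_n [V_ov · V_DS − ½ V_DS²] = 4.16 × [1.42 × 0.12 − 0.5 × 0.12²] = 0.677 mA.

Triode; I_D = 0.677 mA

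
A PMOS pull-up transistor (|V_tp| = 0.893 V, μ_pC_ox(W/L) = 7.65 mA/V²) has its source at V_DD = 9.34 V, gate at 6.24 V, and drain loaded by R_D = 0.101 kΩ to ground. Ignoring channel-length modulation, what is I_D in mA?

I_D = 18.6 mA

V_SG = V_DD − V_G = 9.34 − 6.24 = 3.1 V, so V_ov = 3.1 − 0.893 = 2.21 V.
Assume saturation: I_D = ½ k_p V_ov² = 0.5 × 7.65 × 2.21² = 18.6 mA, giving V_SD = V_DD − I_D R_D = 9.34 − 18.6 × 0.101 = 7.46 V.
V_SD = 7.46 V ≥ V_ov = 2.21 V, confirming saturation.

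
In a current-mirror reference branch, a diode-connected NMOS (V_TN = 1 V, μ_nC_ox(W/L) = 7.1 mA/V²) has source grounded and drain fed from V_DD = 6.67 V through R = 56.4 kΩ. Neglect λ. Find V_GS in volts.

With gate tied to drain, V_GS = V_DS ≥ V_GS − V_TN, so the device is in saturation.
KCL at the drain: ½ k_n (V_GS − V_TN)² = (V_DD − V_GS)/R.
Let x = V_GS − 1. Then 200 x² + x − 5.67 = 0, giving x = 0.166 V (positive root), so V_GS = 1.17 V.
I_D = (V_DD − V_GS)/R = (6.67 − 1.17) / 56.4 = 0.0976 mA.

V_GS = 1.17 V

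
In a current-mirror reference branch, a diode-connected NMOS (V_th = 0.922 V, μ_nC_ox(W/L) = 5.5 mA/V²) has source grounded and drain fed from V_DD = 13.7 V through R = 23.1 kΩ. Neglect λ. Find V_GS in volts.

V_GS = 1.36 V

With gate tied to drain, V_GS = V_DS ≥ V_GS − V_th, so the device is in saturation.
KCL at the drain: ½ k_n (V_GS − V_th)² = (V_DD − V_GS)/R.
Let x = V_GS − 0.922. Then 63.5 x² + x − 12.78 = 0, giving x = 0.441 V (positive root), so V_GS = 1.36 V.
I_D = (V_DD − V_GS)/R = (13.7 − 1.36) / 23.1 = 0.534 mA.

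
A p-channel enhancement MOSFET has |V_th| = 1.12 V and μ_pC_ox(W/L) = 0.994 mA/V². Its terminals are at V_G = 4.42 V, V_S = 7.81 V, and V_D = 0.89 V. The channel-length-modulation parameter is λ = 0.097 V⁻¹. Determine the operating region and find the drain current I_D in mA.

Saturation; I_D = 4.28 mA

V_SG = V_S − V_G = 7.81 − 4.42 = 3.39 V; V_SD = V_S − V_D = 7.81 − 0.89 = 6.92 V.
V_ov = V_SG − |V_th| = 3.39 − 1.12 = 2.27 V.
Since V_SD = 6.92 V ≥ V_ov = 2.27 V, the device is in saturation.
I_D = ½ k_p V_ov² (1 + λ V_SD) = 0.5 × 0.994 × 2.27² × (1 + 0.097 × 6.92) = 4.28 mA.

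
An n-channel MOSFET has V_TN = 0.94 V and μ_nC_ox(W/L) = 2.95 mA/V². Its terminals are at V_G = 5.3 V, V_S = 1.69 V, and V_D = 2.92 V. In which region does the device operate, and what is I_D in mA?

V_GS = V_G − V_S = 5.3 − 1.69 = 3.61 V; V_DS = V_D − V_S = 2.92 − 1.69 = 1.23 V.
V_ov = V_GS − V_TN = 3.61 − 0.94 = 2.67 V.
Since V_DS = 1.23 V < V_ov = 2.67 V, the device is in the triode region.
I_D = k_n [V_ov · V_DS − ½ V_DS²] = 2.95 × [2.67 × 1.23 − 0.5 × 1.23²] = 7.46 mA.

Triode; I_D = 7.46 mA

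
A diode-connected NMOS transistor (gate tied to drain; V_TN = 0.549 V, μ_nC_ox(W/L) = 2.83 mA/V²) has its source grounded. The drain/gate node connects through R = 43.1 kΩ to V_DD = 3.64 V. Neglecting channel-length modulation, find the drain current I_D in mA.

With gate tied to drain, V_GS = V_DS ≥ V_GS − V_TN, so the device is in saturation.
KCL at the drain: ½ k_n (V_GS − V_TN)² = (V_DD − V_GS)/R.
Let x = V_GS − 0.549. Then 61 x² + x − 3.091 = 0, giving x = 0.217 V (positive root), so V_GS = 0.766 V.
I_D = (V_DD − V_GS)/R = (3.64 − 0.766) / 43.1 = 0.0667 mA.

I_D = 0.0667 mA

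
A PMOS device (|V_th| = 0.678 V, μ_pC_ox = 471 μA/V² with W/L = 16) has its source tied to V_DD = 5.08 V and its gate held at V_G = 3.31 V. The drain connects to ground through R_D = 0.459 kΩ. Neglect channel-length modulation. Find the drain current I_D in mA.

I_D = 4.49 mA

V_SG = V_DD − V_G = 5.08 − 3.31 = 1.77 V, so V_ov = 1.77 − 0.678 = 1.09 V.
k_p = μ_pC_ox · (W/L) = 7.536 mA/V².
Assume saturation: I_D = ½ k_p V_ov² = 0.5 × 7.536 × 1.09² = 4.49 mA, giving V_SD = V_DD − I_D R_D = 5.08 − 4.49 × 0.459 = 3.02 V.
V_SD = 3.02 V ≥ V_ov = 1.09 V, confirming saturation.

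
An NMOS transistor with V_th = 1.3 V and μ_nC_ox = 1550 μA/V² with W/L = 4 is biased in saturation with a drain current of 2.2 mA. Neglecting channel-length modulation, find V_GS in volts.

V_GS = 2.14 V

k_n = μ_nC_ox · (W/L) = 6.2 mA/V².
In saturation I_D = ½ k_n (V_GS − V_th)², so V_GS − V_th = √(2 I_D / k_n) = √(2 × 2.2 / 6.2) = 0.842 V.
V_GS = 1.3 + 0.842 = 2.14 V.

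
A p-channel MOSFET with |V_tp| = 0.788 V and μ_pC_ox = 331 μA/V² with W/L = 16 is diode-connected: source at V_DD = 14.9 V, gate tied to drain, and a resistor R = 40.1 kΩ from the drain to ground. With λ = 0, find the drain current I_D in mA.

I_D = 0.343 mA

With gate tied to drain, V_SG = V_SD ≥ V_SG − |V_tp|, so the device is in saturation.
k_p = μ_pC_ox · (W/L) = 5.296 mA/V².
KCL at the drain: ½ k_p (V_SG − |V_tp|)² = (V_DD − V_SG)/R.
Let x = V_SG − 0.788. Then 106 x² + x − 14.11 = 0, giving x = 0.36 V (positive root), so V_SG = 1.15 V.
I_D = (V_DD − V_SG)/R = (14.9 − 1.15) / 40.1 = 0.343 mA.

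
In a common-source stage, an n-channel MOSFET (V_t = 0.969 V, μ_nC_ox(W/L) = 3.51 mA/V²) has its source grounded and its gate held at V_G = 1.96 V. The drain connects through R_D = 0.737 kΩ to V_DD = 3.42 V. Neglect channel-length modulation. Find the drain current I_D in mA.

V_GS = V_G = 1.96 V, so V_ov = 1.96 − 0.969 = 0.991 V.
Assume saturation: I_D = ½ k_n V_ov² = 0.5 × 3.51 × 0.991² = 1.72 mA, giving V_DS = V_DD − I_D R_D = 3.42 − 1.72 × 0.737 = 2.15 V.
V_DS = 2.15 V ≥ V_ov = 0.991 V, confirming saturation.

I_D = 1.72 mA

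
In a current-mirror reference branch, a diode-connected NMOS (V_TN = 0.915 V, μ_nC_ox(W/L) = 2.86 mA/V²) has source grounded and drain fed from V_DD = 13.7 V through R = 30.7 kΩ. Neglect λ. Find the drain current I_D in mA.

With gate tied to drain, V_GS = V_DS ≥ V_GS − V_TN, so the device is in saturation.
KCL at the drain: ½ k_n (V_GS − V_TN)² = (V_DD − V_GS)/R.
Let x = V_GS − 0.915. Then 43.9 x² + x − 12.79 = 0, giving x = 0.528 V (positive root), so V_GS = 1.44 V.
I_D = (V_DD − V_GS)/R = (13.7 − 1.44) / 30.7 = 0.399 mA.

I_D = 0.399 mA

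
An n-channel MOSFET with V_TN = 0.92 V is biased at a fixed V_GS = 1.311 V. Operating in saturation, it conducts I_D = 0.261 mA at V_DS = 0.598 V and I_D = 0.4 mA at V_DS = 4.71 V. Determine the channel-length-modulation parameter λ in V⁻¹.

With V_GS fixed, I_D ∝ (1 + λ V_DS) in saturation, so I_D2/I_D1 = (1 + λ V_DS2)/(1 + λ V_DS1).
0.4/0.261 = 1.533 = (1 + 4.71 λ)/(1 + 0.598 λ).
Solving: λ (I_D1 V_DS2 − I_D2 V_DS1) = I_D2 − I_D1, so λ = (0.4 − 0.261) / (0.261 × 4.71 − 0.4 × 0.598) = 0.139 / 0.99 = 0.14 V⁻¹.

λ = 0.140 V⁻¹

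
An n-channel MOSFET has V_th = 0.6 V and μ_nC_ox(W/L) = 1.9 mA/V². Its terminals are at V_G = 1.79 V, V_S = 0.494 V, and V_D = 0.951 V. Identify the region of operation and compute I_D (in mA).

V_GS = V_G − V_S = 1.79 − 0.494 = 1.3 V; V_DS = V_D − V_S = 0.951 − 0.494 = 0.457 V.
V_ov = V_GS − V_th = 1.3 − 0.6 = 0.696 V.
Since V_DS = 0.457 V < V_ov = 0.696 V, the device is in the triode region.
I_D = k_n [V_ov · V_DS − ½ V_DS²] = 1.9 × [0.696 × 0.457 − 0.5 × 0.457²] = 0.406 mA.

Triode; I_D = 0.406 mA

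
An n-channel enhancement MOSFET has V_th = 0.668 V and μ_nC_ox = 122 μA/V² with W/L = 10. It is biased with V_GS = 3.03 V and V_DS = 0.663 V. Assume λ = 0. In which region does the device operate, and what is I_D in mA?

Triode; I_D = 1.64 mA

k_n = μ_nC_ox · (W/L) = 1.22 mA/V².
V_ov = V_GS − V_th = 3.03 − 0.668 = 2.36 V.
Since V_DS = 0.663 V < V_ov = 2.36 V, the device is in the triode region.
I_D = k_n [V_ov · V_DS − ½ V_DS²] = 1.22 × [2.36 × 0.663 − 0.5 × 0.663²] = 1.64 mA.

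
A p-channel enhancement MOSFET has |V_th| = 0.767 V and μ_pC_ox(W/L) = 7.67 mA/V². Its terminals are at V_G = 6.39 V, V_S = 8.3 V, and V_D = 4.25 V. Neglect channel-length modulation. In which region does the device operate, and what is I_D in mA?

Saturation; I_D = 5.01 mA

V_SG = V_S − V_G = 8.3 − 6.39 = 1.91 V; V_SD = V_S − V_D = 8.3 − 4.25 = 4.05 V.
V_ov = V_SG − |V_th| = 1.91 − 0.767 = 1.14 V.
Since V_SD = 4.05 V ≥ V_ov = 1.14 V, the device is in saturation.
I_D = ½ k_p V_ov² = 0.5 × 7.67 × 1.14² = 5.01 mA.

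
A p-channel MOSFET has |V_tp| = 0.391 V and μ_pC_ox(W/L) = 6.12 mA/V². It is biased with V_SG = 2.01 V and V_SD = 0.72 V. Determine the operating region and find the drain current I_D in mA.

Triode; I_D = 5.55 mA

V_ov = V_SG − |V_tp| = 2.01 − 0.391 = 1.62 V.
Since V_SD = 0.72 V < V_ov = 1.62 V, the device is in the triode region.
I_D = k_p [V_ov · V_SD − ½ V_SD²] = 6.12 × [1.62 × 0.72 − 0.5 × 0.72²] = 5.55 mA.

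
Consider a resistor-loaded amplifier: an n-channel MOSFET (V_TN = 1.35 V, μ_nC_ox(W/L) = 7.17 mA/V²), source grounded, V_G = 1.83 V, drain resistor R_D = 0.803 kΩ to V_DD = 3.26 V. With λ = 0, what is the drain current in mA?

I_D = 0.826 mA

V_GS = V_G = 1.83 V, so V_ov = 1.83 − 1.35 = 0.48 V.
Assume saturation: I_D = ½ k_n V_ov² = 0.5 × 7.17 × 0.48² = 0.826 mA, giving V_DS = V_DD − I_D R_D = 3.26 − 0.826 × 0.803 = 2.6 V.
V_DS = 2.6 V ≥ V_ov = 0.48 V, confirming saturation.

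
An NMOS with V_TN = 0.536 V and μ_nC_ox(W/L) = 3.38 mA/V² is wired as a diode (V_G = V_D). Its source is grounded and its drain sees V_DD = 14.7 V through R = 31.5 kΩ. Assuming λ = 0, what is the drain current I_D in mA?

I_D = 0.434 mA

With gate tied to drain, V_GS = V_DS ≥ V_GS − V_TN, so the device is in saturation.
KCL at the drain: ½ k_n (V_GS − V_TN)² = (V_DD − V_GS)/R.
Let x = V_GS − 0.536. Then 53.2 x² + x − 14.16 = 0, giving x = 0.507 V (positive root), so V_GS = 1.04 V.
I_D = (V_DD − V_GS)/R = (14.7 − 1.04) / 31.5 = 0.434 mA.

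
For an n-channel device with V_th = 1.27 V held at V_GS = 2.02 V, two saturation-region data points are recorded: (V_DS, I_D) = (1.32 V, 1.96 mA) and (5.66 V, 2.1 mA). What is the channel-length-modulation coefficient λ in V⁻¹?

λ = 0.0168 V⁻¹

With V_GS fixed, I_D ∝ (1 + λ V_DS) in saturation, so I_D2/I_D1 = (1 + λ V_DS2)/(1 + λ V_DS1).
2.1/1.96 = 1.071 = (1 + 5.66 λ)/(1 + 1.32 λ).
Solving: λ (I_D1 V_DS2 − I_D2 V_DS1) = I_D2 − I_D1, so λ = (2.1 − 1.96) / (1.96 × 5.66 − 2.1 × 1.32) = 0.14 / 8.32 = 0.0168 V⁻¹.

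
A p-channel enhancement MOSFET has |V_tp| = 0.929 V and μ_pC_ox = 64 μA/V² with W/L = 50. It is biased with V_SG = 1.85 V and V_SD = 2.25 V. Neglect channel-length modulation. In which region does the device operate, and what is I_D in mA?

k_p = μ_pC_ox · (W/L) = 3.2 mA/V².
V_ov = V_SG − |V_tp| = 1.85 − 0.929 = 0.921 V.
Since V_SD = 2.25 V ≥ V_ov = 0.921 V, the device is in saturation.
I_D = ½ k_p V_ov² = 0.5 × 3.2 × 0.921² = 1.36 mA.

Saturation; I_D = 1.36 mA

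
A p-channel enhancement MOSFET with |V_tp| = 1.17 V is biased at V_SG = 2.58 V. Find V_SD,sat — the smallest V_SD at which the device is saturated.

The boundary between triode and saturation is V_SD = V_SG − |V_tp| = V_ov.
V_ov = 2.58 − 1.17 = 1.41 V.

V_SD,sat = 1.41 V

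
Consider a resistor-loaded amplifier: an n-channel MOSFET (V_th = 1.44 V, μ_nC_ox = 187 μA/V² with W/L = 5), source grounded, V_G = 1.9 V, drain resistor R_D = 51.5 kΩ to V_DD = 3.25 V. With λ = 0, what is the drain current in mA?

I_D = 0.0598 mA

V_GS = V_G = 1.9 V, so V_ov = 1.9 − 1.44 = 0.46 V.
k_n = μ_nC_ox · (W/L) = 0.935 mA/V².
Assume saturation: I_D = ½ k_n V_ov² = 0.5 × 0.935 × 0.46² = 0.0989 mA, giving V_DS = V_DD − I_D R_D = 3.25 − 0.0989 × 51.5 = -1.84 V.
But -1.84 V < V_ov = 0.46 V, so the device is actually in triode.
In triode I_D = k_n[V_ov V_DS − ½ V_DS²] and I_D = (V_DD − V_DS)/R_D. Equating: 24.1 V_DS² − 23.15 V_DS + 3.25 = 0, giving V_DS = 0.171 V (the root below V_ov).
I_D = (3.25 − 0.171) / 51.5 = 0.0598 mA.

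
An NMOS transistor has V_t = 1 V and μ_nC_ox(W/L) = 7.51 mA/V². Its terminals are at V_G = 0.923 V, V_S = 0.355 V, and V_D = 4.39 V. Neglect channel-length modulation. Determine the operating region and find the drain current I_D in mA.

V_GS = V_G − V_S = 0.923 − 0.355 = 0.568 V; V_DS = V_D − V_S = 4.39 − 0.355 = 4.04 V.
V_GS = 0.568 V < V_t = 1 V, so the transistor is in cutoff.

Cutoff; I_D = 0 mA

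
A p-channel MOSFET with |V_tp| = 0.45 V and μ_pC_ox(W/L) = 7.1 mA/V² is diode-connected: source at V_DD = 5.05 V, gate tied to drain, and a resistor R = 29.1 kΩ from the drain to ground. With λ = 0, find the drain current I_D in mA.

With gate tied to drain, V_SG = V_SD ≥ V_SG − |V_tp|, so the device is in saturation.
KCL at the drain: ½ k_p (V_SG − |V_tp|)² = (V_DD − V_SG)/R.
Let x = V_SG − 0.45. Then 103 x² + x − 4.6 = 0, giving x = 0.206 V (positive root), so V_SG = 0.656 V.
I_D = (V_DD − V_SG)/R = (5.05 − 0.656) / 29.1 = 0.151 mA.

I_D = 0.151 mA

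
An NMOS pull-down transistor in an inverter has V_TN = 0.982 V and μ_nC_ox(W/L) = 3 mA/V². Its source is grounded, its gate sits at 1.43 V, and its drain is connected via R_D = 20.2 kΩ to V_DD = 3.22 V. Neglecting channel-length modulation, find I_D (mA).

I_D = 0.153 mA

V_GS = V_G = 1.43 V, so V_ov = 1.43 − 0.982 = 0.448 V.
Assume saturation: I_D = ½ k_n V_ov² = 0.5 × 3 × 0.448² = 0.301 mA, giving V_DS = V_DD − I_D R_D = 3.22 − 0.301 × 20.2 = -2.86 V.
But -2.86 V < V_ov = 0.448 V, so the device is actually in triode.
In triode I_D = k_n[V_ov V_DS − ½ V_DS²] and I_D = (V_DD − V_DS)/R_D. Equating: 30.3 V_DS² − 28.15 V_DS + 3.22 = 0, giving V_DS = 0.134 V (the root below V_ov).
I_D = (3.22 − 0.134) / 20.2 = 0.153 mA.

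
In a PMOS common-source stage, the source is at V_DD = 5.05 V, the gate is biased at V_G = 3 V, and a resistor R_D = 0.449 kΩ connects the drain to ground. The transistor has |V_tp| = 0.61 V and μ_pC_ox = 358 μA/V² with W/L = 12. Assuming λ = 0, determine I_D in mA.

V_SG = V_DD − V_G = 5.05 − 3 = 2.05 V, so V_ov = 2.05 − 0.61 = 1.44 V.
k_p = μ_pC_ox · (W/L) = 4.296 mA/V².
Assume saturation: I_D = ½ k_p V_ov² = 0.5 × 4.296 × 1.44² = 4.45 mA, giving V_SD = V_DD − I_D R_D = 5.05 − 4.45 × 0.449 = 3.05 V.
V_SD = 3.05 V ≥ V_ov = 1.44 V, confirming saturation.

I_D = 4.45 mA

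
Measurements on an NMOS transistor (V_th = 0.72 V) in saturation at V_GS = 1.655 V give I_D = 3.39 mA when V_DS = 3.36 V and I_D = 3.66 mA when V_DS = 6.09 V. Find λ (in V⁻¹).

With V_GS fixed, I_D ∝ (1 + λ V_DS) in saturation, so I_D2/I_D1 = (1 + λ V_DS2)/(1 + λ V_DS1).
3.66/3.39 = 1.08 = (1 + 6.09 λ)/(1 + 3.36 λ).
Solving: λ (I_D1 V_DS2 − I_D2 V_DS1) = I_D2 − I_D1, so λ = (3.66 − 3.39) / (3.39 × 6.09 − 3.66 × 3.36) = 0.27 / 8.35 = 0.0323 V⁻¹.

λ = 0.0323 V⁻¹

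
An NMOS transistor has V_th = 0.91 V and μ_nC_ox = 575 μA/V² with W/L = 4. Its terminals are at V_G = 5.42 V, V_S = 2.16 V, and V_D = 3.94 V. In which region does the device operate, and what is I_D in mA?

Triode; I_D = 5.98 mA

V_GS = V_G − V_S = 5.42 − 2.16 = 3.26 V; V_DS = V_D − V_S = 3.94 − 2.16 = 1.78 V.
k_n = μ_nC_ox · (W/L) = 2.3 mA/V².
V_ov = V_GS − V_th = 3.26 − 0.91 = 2.35 V.
Since V_DS = 1.78 V < V_ov = 2.35 V, the device is in the triode region.
I_D = k_n [V_ov · V_DS − ½ V_DS²] = 2.3 × [2.35 × 1.78 − 0.5 × 1.78²] = 5.98 mA.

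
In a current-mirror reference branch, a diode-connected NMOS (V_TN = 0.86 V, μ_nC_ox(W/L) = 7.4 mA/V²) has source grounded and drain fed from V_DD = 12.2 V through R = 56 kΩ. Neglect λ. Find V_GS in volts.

V_GS = 1.09 V

With gate tied to drain, V_GS = V_DS ≥ V_GS − V_TN, so the device is in saturation.
KCL at the drain: ½ k_n (V_GS − V_TN)² = (V_DD − V_GS)/R.
Let x = V_GS − 0.86. Then 207 x² + x − 11.34 = 0, giving x = 0.232 V (positive root), so V_GS = 1.09 V.
I_D = (V_DD − V_GS)/R = (12.2 − 1.09) / 56 = 0.198 mA.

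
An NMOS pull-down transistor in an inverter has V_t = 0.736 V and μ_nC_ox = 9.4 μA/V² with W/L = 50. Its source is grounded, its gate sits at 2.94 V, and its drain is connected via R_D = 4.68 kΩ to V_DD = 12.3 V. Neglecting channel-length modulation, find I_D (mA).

V_GS = V_G = 2.94 V, so V_ov = 2.94 − 0.736 = 2.2 V.
k_n = μ_nC_ox · (W/L) = 0.47 mA/V².
Assume saturation: I_D = ½ k_n V_ov² = 0.5 × 0.47 × 2.2² = 1.14 mA, giving V_DS = V_DD − I_D R_D = 12.3 − 1.14 × 4.68 = 6.96 V.
V_DS = 6.96 V ≥ V_ov = 2.2 V, confirming saturation.

I_D = 1.14 mA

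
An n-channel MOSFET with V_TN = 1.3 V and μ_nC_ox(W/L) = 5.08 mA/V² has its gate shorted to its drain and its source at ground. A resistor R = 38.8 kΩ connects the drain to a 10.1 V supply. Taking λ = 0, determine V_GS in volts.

V_GS = 1.59 V

With gate tied to drain, V_GS = V_DS ≥ V_GS − V_TN, so the device is in saturation.
KCL at the drain: ½ k_n (V_GS − V_TN)² = (V_DD − V_GS)/R.
Let x = V_GS − 1.3. Then 98.6 x² + x − 8.8 = 0, giving x = 0.294 V (positive root), so V_GS = 1.59 V.
I_D = (V_DD − V_GS)/R = (10.1 − 1.59) / 38.8 = 0.219 mA.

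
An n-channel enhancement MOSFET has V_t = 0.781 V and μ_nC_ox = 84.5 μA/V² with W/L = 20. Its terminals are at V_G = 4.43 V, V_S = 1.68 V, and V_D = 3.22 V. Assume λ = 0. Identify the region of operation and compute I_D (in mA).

Triode; I_D = 3.12 mA

V_GS = V_G − V_S = 4.43 − 1.68 = 2.75 V; V_DS = V_D − V_S = 3.22 − 1.68 = 1.54 V.
k_n = μ_nC_ox · (W/L) = 1.69 mA/V².
V_ov = V_GS − V_t = 2.75 − 0.781 = 1.97 V.
Since V_DS = 1.54 V < V_ov = 1.97 V, the device is in the triode region.
I_D = k_n [V_ov · V_DS − ½ V_DS²] = 1.69 × [1.97 × 1.54 − 0.5 × 1.54²] = 3.12 mA.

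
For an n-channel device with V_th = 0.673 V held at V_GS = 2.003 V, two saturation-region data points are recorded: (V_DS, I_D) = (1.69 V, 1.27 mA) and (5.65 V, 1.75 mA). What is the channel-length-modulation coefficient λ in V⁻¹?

With V_GS fixed, I_D ∝ (1 + λ V_DS) in saturation, so I_D2/I_D1 = (1 + λ V_DS2)/(1 + λ V_DS1).
1.75/1.27 = 1.378 = (1 + 5.65 λ)/(1 + 1.69 λ).
Solving: λ (I_D1 V_DS2 − I_D2 V_DS1) = I_D2 − I_D1, so λ = (1.75 − 1.27) / (1.27 × 5.65 − 1.75 × 1.69) = 0.48 / 4.22 = 0.114 V⁻¹.

λ = 0.114 V⁻¹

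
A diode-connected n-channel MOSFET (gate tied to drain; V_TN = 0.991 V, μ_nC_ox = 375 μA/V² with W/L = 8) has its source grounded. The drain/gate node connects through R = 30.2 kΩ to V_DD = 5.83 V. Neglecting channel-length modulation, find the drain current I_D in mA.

With gate tied to drain, V_GS = V_DS ≥ V_GS − V_TN, so the device is in saturation.
k_n = μ_nC_ox · (W/L) = 3 mA/V².
KCL at the drain: ½ k_n (V_GS − V_TN)² = (V_DD − V_GS)/R.
Let x = V_GS − 0.991. Then 45.3 x² + x − 4.839 = 0, giving x = 0.316 V (positive root), so V_GS = 1.31 V.
I_D = (V_DD − V_GS)/R = (5.83 − 1.31) / 30.2 = 0.15 mA.

I_D = 0.150 mA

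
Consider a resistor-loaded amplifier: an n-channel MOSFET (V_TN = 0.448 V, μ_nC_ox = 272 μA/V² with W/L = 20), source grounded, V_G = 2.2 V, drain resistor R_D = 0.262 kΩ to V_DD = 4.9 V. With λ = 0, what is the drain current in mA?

I_D = 8.35 mA

V_GS = V_G = 2.2 V, so V_ov = 2.2 − 0.448 = 1.75 V.
k_n = μ_nC_ox · (W/L) = 5.44 mA/V².
Assume saturation: I_D = ½ k_n V_ov² = 0.5 × 5.44 × 1.75² = 8.35 mA, giving V_DS = V_DD − I_D R_D = 4.9 − 8.35 × 0.262 = 2.71 V.
V_DS = 2.71 V ≥ V_ov = 1.75 V, confirming saturation.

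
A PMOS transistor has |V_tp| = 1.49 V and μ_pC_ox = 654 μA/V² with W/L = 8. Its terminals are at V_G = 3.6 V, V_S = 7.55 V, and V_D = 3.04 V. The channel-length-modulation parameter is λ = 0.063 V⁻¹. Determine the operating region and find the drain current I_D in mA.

Saturation; I_D = 20.3 mA

V_SG = V_S − V_G = 7.55 − 3.6 = 3.95 V; V_SD = V_S − V_D = 7.55 − 3.04 = 4.51 V.
k_p = μ_pC_ox · (W/L) = 5.232 mA/V².
V_ov = V_SG − |V_tp| = 3.95 − 1.49 = 2.46 V.
Since V_SD = 4.51 V ≥ V_ov = 2.46 V, the device is in saturation.
I_D = ½ k_p V_ov² (1 + λ V_SD) = 0.5 × 5.232 × 2.46² × (1 + 0.063 × 4.51) = 20.3 mA.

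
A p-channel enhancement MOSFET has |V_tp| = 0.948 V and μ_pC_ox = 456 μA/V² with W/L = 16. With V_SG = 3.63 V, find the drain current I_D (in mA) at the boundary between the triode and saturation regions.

At the boundary V_SD = V_ov = V_SG − |V_tp| = 3.63 − 0.948 = 2.68 V.
k_p = μ_pC_ox · (W/L) = 7.296 mA/V².
I_D = ½ k_p V_ov² = 0.5 × 7.296 × 2.68² = 26.2 mA.

I_D = 26.2 mA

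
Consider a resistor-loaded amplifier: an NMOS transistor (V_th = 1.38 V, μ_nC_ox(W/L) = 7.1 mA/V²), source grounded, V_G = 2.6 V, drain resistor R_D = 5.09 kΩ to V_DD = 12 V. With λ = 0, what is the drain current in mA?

V_GS = V_G = 2.6 V, so V_ov = 2.6 − 1.38 = 1.22 V.
Assume saturation: I_D = ½ k_n V_ov² = 0.5 × 7.1 × 1.22² = 5.28 mA, giving V_DS = V_DD − I_D R_D = 12 − 5.28 × 5.09 = -14.9 V.
But -14.9 V < V_ov = 1.22 V, so the device is actually in triode.
In triode I_D = k_n[V_ov V_DS − ½ V_DS²] and I_D = (V_DD − V_DS)/R_D. Equating: 18.1 V_DS² − 45.09 V_DS + 12 = 0, giving V_DS = 0.303 V (the root below V_ov).
I_D = (12 − 0.303) / 5.09 = 2.3 mA.

I_D = 2.30 mA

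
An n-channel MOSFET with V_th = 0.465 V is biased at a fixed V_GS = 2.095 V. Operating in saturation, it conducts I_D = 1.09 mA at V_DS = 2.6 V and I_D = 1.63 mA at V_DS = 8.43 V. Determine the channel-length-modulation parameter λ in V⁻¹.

With V_GS fixed, I_D ∝ (1 + λ V_DS) in saturation, so I_D2/I_D1 = (1 + λ V_DS2)/(1 + λ V_DS1).
1.63/1.09 = 1.495 = (1 + 8.43 λ)/(1 + 2.6 λ).
Solving: λ (I_D1 V_DS2 − I_D2 V_DS1) = I_D2 − I_D1, so λ = (1.63 − 1.09) / (1.09 × 8.43 − 1.63 × 2.6) = 0.54 / 4.95 = 0.109 V⁻¹.

λ = 0.109 V⁻¹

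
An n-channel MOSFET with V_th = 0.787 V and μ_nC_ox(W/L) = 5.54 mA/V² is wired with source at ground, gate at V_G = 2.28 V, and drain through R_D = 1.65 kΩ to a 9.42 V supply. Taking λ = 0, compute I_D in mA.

I_D = 5.17 mA

V_GS = V_G = 2.28 V, so V_ov = 2.28 − 0.787 = 1.49 V.
Assume saturation: I_D = ½ k_n V_ov² = 0.5 × 5.54 × 1.49² = 6.17 mA, giving V_DS = V_DD − I_D R_D = 9.42 − 6.17 × 1.65 = -0.768 V.
But -0.768 V < V_ov = 1.49 V, so the device is actually in triode.
In triode I_D = k_n[V_ov V_DS − ½ V_DS²] and I_D = (V_DD − V_DS)/R_D. Equating: 4.57 V_DS² − 14.65 V_DS + 9.42 = 0, giving V_DS = 0.891 V (the root below V_ov).
I_D = (9.42 − 0.891) / 1.65 = 5.17 mA.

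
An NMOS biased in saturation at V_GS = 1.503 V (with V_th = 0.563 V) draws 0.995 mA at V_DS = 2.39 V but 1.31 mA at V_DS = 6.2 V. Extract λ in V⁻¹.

λ = 0.104 V⁻¹

With V_GS fixed, I_D ∝ (1 + λ V_DS) in saturation, so I_D2/I_D1 = (1 + λ V_DS2)/(1 + λ V_DS1).
1.31/0.995 = 1.317 = (1 + 6.2 λ)/(1 + 2.39 λ).
Solving: λ (I_D1 V_DS2 − I_D2 V_DS1) = I_D2 − I_D1, so λ = (1.31 − 0.995) / (0.995 × 6.2 − 1.31 × 2.39) = 0.315 / 3.04 = 0.104 V⁻¹.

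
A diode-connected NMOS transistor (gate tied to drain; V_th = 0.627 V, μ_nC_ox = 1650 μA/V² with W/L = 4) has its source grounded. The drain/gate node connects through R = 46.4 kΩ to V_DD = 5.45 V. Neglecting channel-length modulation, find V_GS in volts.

With gate tied to drain, V_GS = V_DS ≥ V_GS − V_th, so the device is in saturation.
k_n = μ_nC_ox · (W/L) = 6.6 mA/V².
KCL at the drain: ½ k_n (V_GS − V_th)² = (V_DD − V_GS)/R.
Let x = V_GS − 0.627. Then 153 x² + x − 4.823 = 0, giving x = 0.174 V (positive root), so V_GS = 0.801 V.
I_D = (V_DD − V_GS)/R = (5.45 − 0.801) / 46.4 = 0.1 mA.

V_GS = 0.801 V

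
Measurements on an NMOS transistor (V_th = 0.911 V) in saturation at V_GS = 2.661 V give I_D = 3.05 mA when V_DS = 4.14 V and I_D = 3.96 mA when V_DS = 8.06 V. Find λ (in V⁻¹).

λ = 0.111 V⁻¹

With V_GS fixed, I_D ∝ (1 + λ V_DS) in saturation, so I_D2/I_D1 = (1 + λ V_DS2)/(1 + λ V_DS1).
3.96/3.05 = 1.298 = (1 + 8.06 λ)/(1 + 4.14 λ).
Solving: λ (I_D1 V_DS2 − I_D2 V_DS1) = I_D2 − I_D1, so λ = (3.96 − 3.05) / (3.05 × 8.06 − 3.96 × 4.14) = 0.91 / 8.19 = 0.111 V⁻¹.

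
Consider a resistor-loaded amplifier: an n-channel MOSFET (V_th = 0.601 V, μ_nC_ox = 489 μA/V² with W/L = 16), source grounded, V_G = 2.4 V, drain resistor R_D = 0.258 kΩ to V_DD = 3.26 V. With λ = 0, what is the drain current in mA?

I_D = 9.27 mA

V_GS = V_G = 2.4 V, so V_ov = 2.4 − 0.601 = 1.8 V.
k_n = μ_nC_ox · (W/L) = 7.824 mA/V².
Assume saturation: I_D = ½ k_n V_ov² = 0.5 × 7.824 × 1.8² = 12.7 mA, giving V_DS = V_DD − I_D R_D = 3.26 − 12.7 × 0.258 = -0.00649 V.
But -0.00649 V < V_ov = 1.8 V, so the device is actually in triode.
In triode I_D = k_n[V_ov V_DS − ½ V_DS²] and I_D = (V_DD − V_DS)/R_D. Equating: 1.01 V_DS² − 4.631 V_DS + 3.26 = 0, giving V_DS = 0.868 V (the root below V_ov).
I_D = (3.26 − 0.868) / 0.258 = 9.27 mA.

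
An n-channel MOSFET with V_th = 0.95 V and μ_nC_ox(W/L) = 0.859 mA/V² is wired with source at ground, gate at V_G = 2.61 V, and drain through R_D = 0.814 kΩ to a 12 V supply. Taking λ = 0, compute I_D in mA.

V_GS = V_G = 2.61 V, so V_ov = 2.61 − 0.95 = 1.66 V.
Assume saturation: I_D = ½ k_n V_ov² = 0.5 × 0.859 × 1.66² = 1.18 mA, giving V_DS = V_DD − I_D R_D = 12 − 1.18 × 0.814 = 11 V.
V_DS = 11 V ≥ V_ov = 1.66 V, confirming saturation.

I_D = 1.18 mA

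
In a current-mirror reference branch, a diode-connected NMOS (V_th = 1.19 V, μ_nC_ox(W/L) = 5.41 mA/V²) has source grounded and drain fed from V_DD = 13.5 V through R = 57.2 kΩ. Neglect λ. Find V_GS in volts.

With gate tied to drain, V_GS = V_DS ≥ V_GS − V_th, so the device is in saturation.
KCL at the drain: ½ k_n (V_GS − V_th)² = (V_DD − V_GS)/R.
Let x = V_GS − 1.19. Then 155 x² + x − 12.31 = 0, giving x = 0.279 V (positive root), so V_GS = 1.47 V.
I_D = (V_DD − V_GS)/R = (13.5 − 1.47) / 57.2 = 0.21 mA.

V_GS = 1.47 V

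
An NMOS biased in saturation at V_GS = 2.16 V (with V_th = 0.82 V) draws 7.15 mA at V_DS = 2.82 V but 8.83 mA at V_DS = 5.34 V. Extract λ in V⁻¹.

With V_GS fixed, I_D ∝ (1 + λ V_DS) in saturation, so I_D2/I_D1 = (1 + λ V_DS2)/(1 + λ V_DS1).
8.83/7.15 = 1.235 = (1 + 5.34 λ)/(1 + 2.82 λ).
Solving: λ (I_D1 V_DS2 − I_D2 V_DS1) = I_D2 − I_D1, so λ = (8.83 − 7.15) / (7.15 × 5.34 − 8.83 × 2.82) = 1.68 / 13.3 = 0.127 V⁻¹.

λ = 0.127 V⁻¹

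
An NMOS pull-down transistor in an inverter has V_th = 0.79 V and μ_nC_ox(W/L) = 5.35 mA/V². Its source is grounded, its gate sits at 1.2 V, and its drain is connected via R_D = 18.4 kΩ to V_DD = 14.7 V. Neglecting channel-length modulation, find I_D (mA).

I_D = 0.450 mA

V_GS = V_G = 1.2 V, so V_ov = 1.2 − 0.79 = 0.41 V.
Assume saturation: I_D = ½ k_n V_ov² = 0.5 × 5.35 × 0.41² = 0.45 mA, giving V_DS = V_DD − I_D R_D = 14.7 − 0.45 × 18.4 = 6.43 V.
V_DS = 6.43 V ≥ V_ov = 0.41 V, confirming saturation.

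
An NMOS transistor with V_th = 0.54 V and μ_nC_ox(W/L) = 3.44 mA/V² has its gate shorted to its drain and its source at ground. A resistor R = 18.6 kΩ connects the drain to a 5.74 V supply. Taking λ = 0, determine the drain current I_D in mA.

I_D = 0.259 mA

With gate tied to drain, V_GS = V_DS ≥ V_GS − V_th, so the device is in saturation.
KCL at the drain: ½ k_n (V_GS − V_th)² = (V_DD − V_GS)/R.
Let x = V_GS − 0.54. Then 32 x² + x − 5.2 = 0, giving x = 0.388 V (positive root), so V_GS = 0.928 V.
I_D = (V_DD − V_GS)/R = (5.74 − 0.928) / 18.6 = 0.259 mA.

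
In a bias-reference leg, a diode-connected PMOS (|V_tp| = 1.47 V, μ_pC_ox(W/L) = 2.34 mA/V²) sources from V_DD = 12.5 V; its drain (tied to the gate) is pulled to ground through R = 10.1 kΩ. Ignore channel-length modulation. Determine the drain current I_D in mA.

I_D = 1.00 mA

With gate tied to drain, V_SG = V_SD ≥ V_SG − |V_tp|, so the device is in saturation.
KCL at the drain: ½ k_p (V_SG − |V_tp|)² = (V_DD − V_SG)/R.
Let x = V_SG − 1.47. Then 11.8 x² + x − 11.03 = 0, giving x = 0.925 V (positive root), so V_SG = 2.39 V.
I_D = (V_DD − V_SG)/R = (12.5 − 2.39) / 10.1 = 1 mA.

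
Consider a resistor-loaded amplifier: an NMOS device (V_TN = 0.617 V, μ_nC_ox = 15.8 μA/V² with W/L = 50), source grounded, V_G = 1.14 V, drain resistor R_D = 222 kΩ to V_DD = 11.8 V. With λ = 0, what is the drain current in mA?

I_D = 0.0525 mA

V_GS = V_G = 1.14 V, so V_ov = 1.14 − 0.617 = 0.523 V.
k_n = μ_nC_ox · (W/L) = 0.79 mA/V².
Assume saturation: I_D = ½ k_n V_ov² = 0.5 × 0.79 × 0.523² = 0.108 mA, giving V_DS = V_DD − I_D R_D = 11.8 − 0.108 × 222 = -12.2 V.
But -12.2 V < V_ov = 0.523 V, so the device is actually in triode.
In triode I_D = k_n[V_ov V_DS − ½ V_DS²] and I_D = (V_DD − V_DS)/R_D. Equating: 87.7 V_DS² − 92.72 V_DS + 11.8 = 0, giving V_DS = 0.148 V (the root below V_ov).
I_D = (11.8 − 0.148) / 222 = 0.0525 mA.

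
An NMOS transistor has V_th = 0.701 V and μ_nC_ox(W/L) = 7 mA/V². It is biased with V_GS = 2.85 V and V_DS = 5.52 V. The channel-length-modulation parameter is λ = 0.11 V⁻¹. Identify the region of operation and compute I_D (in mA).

Saturation; I_D = 26.0 mA

V_ov = V_GS − V_th = 2.85 − 0.701 = 2.15 V.
Since V_DS = 5.52 V ≥ V_ov = 2.15 V, the device is in saturation.
I_D = ½ k_n V_ov² (1 + λ V_DS) = 0.5 × 7 × 2.15² × (1 + 0.11 × 5.52) = 26 mA.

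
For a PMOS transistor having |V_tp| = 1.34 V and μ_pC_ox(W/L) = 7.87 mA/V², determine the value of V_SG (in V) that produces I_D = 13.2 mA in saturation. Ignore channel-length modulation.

V_SG = 3.17 V

In saturation I_D = ½ k_p (V_SG − |V_tp|)², so V_SG − |V_tp| = √(2 I_D / k_p) = √(2 × 13.2 / 7.87) = 1.83 V.
V_SG = 1.34 + 1.83 = 3.17 V.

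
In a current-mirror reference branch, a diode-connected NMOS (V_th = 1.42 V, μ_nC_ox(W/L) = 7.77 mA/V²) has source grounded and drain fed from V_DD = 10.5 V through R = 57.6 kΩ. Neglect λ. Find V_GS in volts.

V_GS = 1.62 V

With gate tied to drain, V_GS = V_DS ≥ V_GS − V_th, so the device is in saturation.
KCL at the drain: ½ k_n (V_GS − V_th)² = (V_DD − V_GS)/R.
Let x = V_GS − 1.42. Then 224 x² + x − 9.08 = 0, giving x = 0.199 V (positive root), so V_GS = 1.62 V.
I_D = (V_DD − V_GS)/R = (10.5 − 1.62) / 57.6 = 0.154 mA.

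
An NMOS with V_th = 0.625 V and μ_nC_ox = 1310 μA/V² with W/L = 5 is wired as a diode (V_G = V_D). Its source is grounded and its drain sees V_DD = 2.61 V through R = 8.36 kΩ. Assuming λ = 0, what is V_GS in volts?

With gate tied to drain, V_GS = V_DS ≥ V_GS − V_th, so the device is in saturation.
k_n = μ_nC_ox · (W/L) = 6.55 mA/V².
KCL at the drain: ½ k_n (V_GS − V_th)² = (V_DD − V_GS)/R.
Let x = V_GS − 0.625. Then 27.4 x² + x − 1.985 = 0, giving x = 0.252 V (positive root), so V_GS = 0.877 V.
I_D = (V_DD − V_GS)/R = (2.61 − 0.877) / 8.36 = 0.207 mA.

V_GS = 0.877 V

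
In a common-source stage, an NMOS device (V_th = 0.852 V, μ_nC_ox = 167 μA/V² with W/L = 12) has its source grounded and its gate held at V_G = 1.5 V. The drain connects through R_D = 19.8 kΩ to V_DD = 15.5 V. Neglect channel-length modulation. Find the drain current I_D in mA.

I_D = 0.421 mA

V_GS = V_G = 1.5 V, so V_ov = 1.5 − 0.852 = 0.648 V.
k_n = μ_nC_ox · (W/L) = 2.004 mA/V².
Assume saturation: I_D = ½ k_n V_ov² = 0.5 × 2.004 × 0.648² = 0.421 mA, giving V_DS = V_DD − I_D R_D = 15.5 − 0.421 × 19.8 = 7.17 V.
V_DS = 7.17 V ≥ V_ov = 0.648 V, confirming saturation.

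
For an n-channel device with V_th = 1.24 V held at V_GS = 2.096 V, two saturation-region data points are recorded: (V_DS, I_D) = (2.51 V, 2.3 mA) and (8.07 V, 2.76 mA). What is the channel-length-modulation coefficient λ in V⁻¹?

With V_GS fixed, I_D ∝ (1 + λ V_DS) in saturation, so I_D2/I_D1 = (1 + λ V_DS2)/(1 + λ V_DS1).
2.76/2.3 = 1.2 = (1 + 8.07 λ)/(1 + 2.51 λ).
Solving: λ (I_D1 V_DS2 − I_D2 V_DS1) = I_D2 − I_D1, so λ = (2.76 − 2.3) / (2.3 × 8.07 − 2.76 × 2.51) = 0.46 / 11.6 = 0.0395 V⁻¹.

λ = 0.0395 V⁻¹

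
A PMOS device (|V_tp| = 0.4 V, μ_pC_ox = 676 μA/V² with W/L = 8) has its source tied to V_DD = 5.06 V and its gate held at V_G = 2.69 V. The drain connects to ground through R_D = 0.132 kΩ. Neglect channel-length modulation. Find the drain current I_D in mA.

I_D = 10.5 mA

V_SG = V_DD − V_G = 5.06 − 2.69 = 2.37 V, so V_ov = 2.37 − 0.4 = 1.97 V.
k_p = μ_pC_ox · (W/L) = 5.408 mA/V².
Assume saturation: I_D = ½ k_p V_ov² = 0.5 × 5.408 × 1.97² = 10.5 mA, giving V_SD = V_DD − I_D R_D = 5.06 − 10.5 × 0.132 = 3.67 V.
V_SD = 3.67 V ≥ V_ov = 1.97 V, confirming saturation.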